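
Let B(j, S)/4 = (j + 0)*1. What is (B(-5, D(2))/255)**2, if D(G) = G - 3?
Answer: 16/2601 ≈ 0.0061515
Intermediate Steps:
D(G) = -3 + G
B(j, S) = 4*j (B(j, S) = 4*((j + 0)*1) = 4*(j*1) = 4*j)
(B(-5, D(2))/255)**2 = ((4*(-5))/255)**2 = (-20*1/255)**2 = (-4/51)**2 = 16/2601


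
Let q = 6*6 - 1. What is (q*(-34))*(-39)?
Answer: 46410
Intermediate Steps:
q = 35 (q = 36 - 1 = 35)
(q*(-34))*(-39) = (35*(-34))*(-39) = -1190*(-39) = 46410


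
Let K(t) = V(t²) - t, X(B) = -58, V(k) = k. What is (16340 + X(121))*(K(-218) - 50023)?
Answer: -37139242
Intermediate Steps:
K(t) = t² - t
(16340 + X(121))*(K(-218) - 50023) = (16340 - 58)*(-218*(-1 - 218) - 50023) = 16282*(-218*(-219) - 50023) = 16282*(47742 - 50023) = 16282*(-2281) = -37139242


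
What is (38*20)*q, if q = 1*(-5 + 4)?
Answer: -760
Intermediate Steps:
q = -1 (q = 1*(-1) = -1)
(38*20)*q = (38*20)*(-1) = 760*(-1) = -760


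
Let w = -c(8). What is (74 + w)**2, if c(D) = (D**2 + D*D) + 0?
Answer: 2916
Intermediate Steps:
c(D) = 2*D**2 (c(D) = (D**2 + D**2) + 0 = 2*D**2 + 0 = 2*D**2)
w = -128 (w = -2*8**2 = -2*64 = -1*128 = -128)
(74 + w)**2 = (74 - 128)**2 = (-54)**2 = 2916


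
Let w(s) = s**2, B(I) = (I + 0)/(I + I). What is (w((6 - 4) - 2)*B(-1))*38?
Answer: 0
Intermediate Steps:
B(I) = 1/2 (B(I) = I/((2*I)) = I*(1/(2*I)) = 1/2)
(w((6 - 4) - 2)*B(-1))*38 = (((6 - 4) - 2)**2*(1/2))*38 = ((2 - 2)**2*(1/2))*38 = (0**2*(1/2))*38 = (0*(1/2))*38 = 0*38 = 0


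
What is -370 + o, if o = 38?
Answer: -332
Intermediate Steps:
-370 + o = -370 + 38 = -332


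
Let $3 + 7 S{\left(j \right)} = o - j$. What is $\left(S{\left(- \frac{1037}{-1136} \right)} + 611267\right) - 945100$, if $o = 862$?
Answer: $- \frac{2653665229}{7952} \approx -3.3371 \cdot 10^{5}$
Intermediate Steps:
$S{\left(j \right)} = \frac{859}{7} - \frac{j}{7}$ ($S{\left(j \right)} = - \frac{3}{7} + \frac{862 - j}{7} = - \frac{3}{7} - \left(- \frac{862}{7} + \frac{j}{7}\right) = \frac{859}{7} - \frac{j}{7}$)
$\left(S{\left(- \frac{1037}{-1136} \right)} + 611267\right) - 945100 = \left(\left(\frac{859}{7} - \frac{\left(-1037\right) \frac{1}{-1136}}{7}\right) + 611267\right) - 945100 = \left(\left(\frac{859}{7} - \frac{\left(-1037\right) \left(- \frac{1}{1136}\right)}{7}\right) + 611267\right) - 945100 = \left(\left(\frac{859}{7} - \frac{1037}{7952}\right) + 611267\right) - 945100 = \left(\frac{974787}{7952} + 611267\right) - 945100 = \frac{4861769971}{7952} - 945100 = - \frac{2653665229}{7952}$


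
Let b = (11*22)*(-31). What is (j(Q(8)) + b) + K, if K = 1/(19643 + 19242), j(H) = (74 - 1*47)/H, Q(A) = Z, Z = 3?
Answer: -291365304/38885 ≈ -7493.0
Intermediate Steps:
Q(A) = 3
j(H) = 27/H (j(H) = (74 - 47)/H = 27/H)
K = 1/38885 ≈ 2.5717e-5
b = -7502 (b = 242*(-31) = -7502)
(j(Q(8)) + b) + K = (27/3 - 7502) + 1/38885 = (27*(⅓) - 7502) + 1/38885 = (9 - 7502) + 1/38885 = -7493 + 1/38885 = -291365304/38885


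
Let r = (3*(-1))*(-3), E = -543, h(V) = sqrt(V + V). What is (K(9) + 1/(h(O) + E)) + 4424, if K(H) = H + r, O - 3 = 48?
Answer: 436421877/98249 - sqrt(102)/294747 ≈ 4442.0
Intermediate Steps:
O = 51 (O = 3 + 48 = 51)
h(V) = sqrt(2)*sqrt(V) (h(V) = sqrt(2*V) = sqrt(2)*sqrt(V))
r = 9 (r = -3*(-3) = 9)
K(H) = 9 + H (K(H) = H + 9 = 9 + H)
(K(9) + 1/(h(O) + E)) + 4424 = ((9 + 9) + 1/(sqrt(2)*sqrt(51) - 543)) + 4424 = (18 + 1/(sqrt(102) - 543)) + 4424 = (18 + 1/(-543 + sqrt(102))) + 4424 = 4442 + 1/(-543 + sqrt(102))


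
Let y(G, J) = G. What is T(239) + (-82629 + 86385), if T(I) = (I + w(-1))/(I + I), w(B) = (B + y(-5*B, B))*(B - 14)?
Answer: 1795547/478 ≈ 3756.4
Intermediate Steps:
w(B) = -4*B*(-14 + B) (w(B) = (B - 5*B)*(B - 14) = (-4*B)*(-14 + B) = -4*B*(-14 + B))
T(I) = (-60 + I)/(2*I) (T(I) = (I + 4*(-1)*(14 - 1*(-1)))/(I + I) = (I + 4*(-1)*(14 + 1))/((2*I)) = (I + 4*(-1)*15)*(1/(2*I)) = (I - 60)*(1/(2*I)) = (-60 + I)*(1/(2*I)) = (-60 + I)/(2*I))
T(239) + (-82629 + 86385) = (½)*(-60 + 239)/239 + (-82629 + 86385) = (½)*(1/239)*179 + 3756 = 179/478 + 3756 = 1795547/478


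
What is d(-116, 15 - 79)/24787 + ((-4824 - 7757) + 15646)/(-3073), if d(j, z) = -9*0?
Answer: -3065/3073 ≈ -0.99740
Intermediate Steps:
d(j, z) = 0
d(-116, 15 - 79)/24787 + ((-4824 - 7757) + 15646)/(-3073) = 0/24787 + ((-4824 - 7757) + 15646)/(-3073) = 0*(1/24787) + (-12581 + 15646)*(-1/3073) = 0 + 3065*(-1/3073) = 0 - 3065/3073 = -3065/3073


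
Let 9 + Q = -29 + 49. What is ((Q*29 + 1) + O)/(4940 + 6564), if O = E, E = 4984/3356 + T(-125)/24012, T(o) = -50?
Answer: 3238309381/115880183136 ≈ 0.027945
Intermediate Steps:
Q = 11 (Q = -9 + (-29 + 49) = -9 + 20 = 11)
E = 14938501/10073034 (E = 4984/3356 - 50/24012 = 4984*(1/3356) - 50*1/24012 = 1246/839 - 25/12006 = 14938501/10073034 ≈ 1.4830)
O = 14938501/10073034 ≈ 1.4830
((Q*29 + 1) + O)/(4940 + 6564) = ((11*29 + 1) + 14938501/10073034)/(4940 + 6564) = ((319 + 1) + 14938501/10073034)/11504 = (320 + 14938501/10073034)*(1/11504) = (3238309381/10073034)*(1/11504) = 3238309381/115880183136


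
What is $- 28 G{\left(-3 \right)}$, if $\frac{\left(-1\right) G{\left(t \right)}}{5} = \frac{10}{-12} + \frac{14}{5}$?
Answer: $\frac{826}{3} \approx 275.33$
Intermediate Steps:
$G{\left(t \right)} = - \frac{59}{6}$ ($G{\left(t \right)} = - 5 \left(\frac{10}{-12} + \frac{14}{5}\right) = - 5 \left(10 \left(- \frac{1}{12}\right) + 14 \cdot \frac{1}{5}\right) = - 5 \left(- \frac{5}{6} + \frac{14}{5}\right) = \left(-5\right) \frac{59}{30} = - \frac{59}{6}$)
$- 28 G{\left(-3 \right)} = \left(-28\right) \left(- \frac{59}{6}\right) = \frac{826}{3}$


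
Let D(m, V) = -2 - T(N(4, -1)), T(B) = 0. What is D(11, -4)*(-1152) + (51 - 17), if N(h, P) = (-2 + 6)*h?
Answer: 2338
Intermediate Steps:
N(h, P) = 4*h
D(m, V) = -2 (D(m, V) = -2 - 1*0 = -2 + 0 = -2)
D(11, -4)*(-1152) + (51 - 17) = -2*(-1152) + (51 - 17) = 2304 + 34 = 2338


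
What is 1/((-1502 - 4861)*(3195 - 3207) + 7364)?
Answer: 1/83720 ≈ 1.1945e-5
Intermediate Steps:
1/((-1502 - 4861)*(3195 - 3207) + 7364) = 1/(-6363*(-12) + 7364) = 1/(76356 + 7364) = 1/83720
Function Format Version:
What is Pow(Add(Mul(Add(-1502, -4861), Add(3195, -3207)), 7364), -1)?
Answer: Rational(1, 83720) ≈ 1.1945e-5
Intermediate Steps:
Pow(Add(Mul(Add(-1502, -4861), Add(3195, -3207)), 7364), -1) = Pow(Add(Mul(-6363, -12), 7364), -1) = Pow(Add(76356, 7364), -1) = Pow(83720, -1) = Rational(1, 83720)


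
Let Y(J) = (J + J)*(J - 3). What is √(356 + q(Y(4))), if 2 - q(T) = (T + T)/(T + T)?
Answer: √357 ≈ 18.894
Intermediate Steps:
Y(J) = 2*J*(-3 + J) (Y(J) = (2*J)*(-3 + J) = 2*J*(-3 + J))
q(T) = 1 (q(T) = 2 - (T + T)/(T + T) = 2 - 2*T/(2*T) = 2 - 2*T*1/(2*T) = 2 - 1*1 = 2 - 1 = 1)
√(356 + q(Y(4))) = √(356 + 1) = √357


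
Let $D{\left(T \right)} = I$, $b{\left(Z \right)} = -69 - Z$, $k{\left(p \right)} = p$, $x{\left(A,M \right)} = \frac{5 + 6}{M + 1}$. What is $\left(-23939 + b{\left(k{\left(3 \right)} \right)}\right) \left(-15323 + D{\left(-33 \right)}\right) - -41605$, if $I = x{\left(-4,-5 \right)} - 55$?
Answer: $\frac{1477395173}{4} \approx 3.6935 \cdot 10^{8}$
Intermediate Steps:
$x{\left(A,M \right)} = \frac{11}{1 + M}$
$I = - \frac{231}{4}$ ($I = \frac{11}{1 - 5} - 55 = \frac{11}{-4} - 55 = 11 \left(- \frac{1}{4}\right) - 55 = - \frac{11}{4} - 55 = - \frac{231}{4} \approx -57.75$)
$D{\left(T \right)} = - \frac{231}{4}$
$\left(-23939 + b{\left(k{\left(3 \right)} \right)}\right) \left(-15323 + D{\left(-33 \right)}\right) - -41605 = \left(-23939 - 72\right) \left(-15323 - \frac{231}{4}\right) - -41605 = \left(-23939 - 72\right) \left(- \frac{61523}{4}\right) + 41605 = \left(-24011\right) \left(- \frac{61523}{4}\right) + 41605 = \frac{1477228753}{4} + 41605 = \frac{1477395173}{4}$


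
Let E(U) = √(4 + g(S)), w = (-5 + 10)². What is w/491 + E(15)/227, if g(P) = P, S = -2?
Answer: 25/491 + √2/227 ≈ 0.057146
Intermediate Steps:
w = 25 (w = 5² = 25)
E(U) = √2 (E(U) = √(4 - 2) = √2)
w/491 + E(15)/227 = 25/491 + √2/227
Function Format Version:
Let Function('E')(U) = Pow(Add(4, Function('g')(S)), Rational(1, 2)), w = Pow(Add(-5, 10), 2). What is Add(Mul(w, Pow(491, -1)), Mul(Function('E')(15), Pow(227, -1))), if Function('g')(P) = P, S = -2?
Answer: Add(Rational(25, 491), Mul(Rational(1, 227), Pow(2, Rational(1, 2)))) ≈ 0.057146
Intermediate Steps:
w = 25 (w = Pow(5, 2) = 25)
Function('E')(U) = Pow(2, Rational(1, 2)) (Function('E')(U) = Pow(Add(4, -2), Rational(1, 2)) = Pow(2, Rational(1, 2)))
Add(Mul(w, Pow(491, -1)), Mul(Function('E')(15), Pow(227, -1))) = Add(Mul(25, Pow(491, -1)), Mul(Pow(2, Rational(1, 2)), Pow(227, -1))) = Add(Mul(25, Rational(1, 491)), Mul(Pow(2, Rational(1, 2)), Rational(1, 227))) = Add(Rational(25, 491), Mul(Rational(1, 227), Pow(2, Rational(1, 2))))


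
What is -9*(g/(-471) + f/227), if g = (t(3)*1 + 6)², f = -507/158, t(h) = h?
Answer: 9431829/5630962 ≈ 1.6750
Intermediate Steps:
f = -507/158 (f = -507*1/158 = -507/158 ≈ -3.2089)
g = 81 (g = (3*1 + 6)² = (3 + 6)² = 9² = 81)
-9*(g/(-471) + f/227) = -9*(81/(-471) - 507/158/227) = -9*(81*(-1/471) - 507/158*1/227) = -9*(-27/157 - 507/35866) = -9*(-1047981/5630962) = 9431829/5630962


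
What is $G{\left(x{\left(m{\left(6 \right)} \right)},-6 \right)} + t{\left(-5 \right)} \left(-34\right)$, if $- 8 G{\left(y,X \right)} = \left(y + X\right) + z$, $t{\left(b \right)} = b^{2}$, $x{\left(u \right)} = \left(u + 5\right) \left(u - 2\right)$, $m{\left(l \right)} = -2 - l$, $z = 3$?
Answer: $- \frac{6827}{8} \approx -853.38$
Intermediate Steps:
$x{\left(u \right)} = \left(-2 + u\right) \left(5 + u\right)$ ($x{\left(u \right)} = \left(5 + u\right) \left(-2 + u\right) = \left(-2 + u\right) \left(5 + u\right)$)
$G{\left(y,X \right)} = - \frac{3}{8} - \frac{X}{8} - \frac{y}{8}$ ($G{\left(y,X \right)} = - \frac{\left(y + X\right) + 3}{8} = - \frac{\left(X + y\right) + 3}{8} = - \frac{3 + X + y}{8} = - \frac{3}{8} - \frac{X}{8} - \frac{y}{8}$)
$G{\left(x{\left(m{\left(6 \right)} \right)},-6 \right)} + t{\left(-5 \right)} \left(-34\right) = \left(- \frac{3}{8} - - \frac{3}{4} - \frac{-10 + \left(-2 - 6\right)^{2} + 3 \left(-2 - 6\right)}{8}\right) + \left(-5\right)^{2} \left(-34\right) = \left(- \frac{3}{8} + \frac{3}{4} - \frac{-10 + \left(-2 - 6\right)^{2} + 3 \left(-2 - 6\right)}{8}\right) + 25 \left(-34\right) = \left(- \frac{3}{8} + \frac{3}{4} - \frac{-10 + \left(-8\right)^{2} + 3 \left(-8\right)}{8}\right) - 850 = \left(- \frac{3}{8} + \frac{3}{4} - \frac{-10 + 64 - 24}{8}\right) - 850 = \left(- \frac{3}{8} + \frac{3}{4} - \frac{15}{4}\right) - 850 = - \frac{27}{8} - 850 = - \frac{6827}{8}$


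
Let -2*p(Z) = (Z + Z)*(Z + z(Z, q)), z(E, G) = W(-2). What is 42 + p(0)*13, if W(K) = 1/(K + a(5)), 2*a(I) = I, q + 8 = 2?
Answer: 42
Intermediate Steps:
q = -6 (q = -8 + 2 = -6)
a(I) = I/2
W(K) = 1/(5/2 + K) (W(K) = 1/(K + (1/2)*5) = 1/(K + 5/2) = 1/(5/2 + K))
z(E, G) = 2 (z(E, G) = 2/(5 + 2*(-2)) = 2/(5 - 4) = 2/1 = 2*1 = 2)
p(Z) = -Z*(2 + Z) (p(Z) = -(Z + Z)*(Z + 2)/2 = -2*Z*(2 + Z)/2 = -Z*(2 + Z))
42 + p(0)*13 = 42 - 1*0*(2 + 0)*13 = 42 - 1*0*2*13 = 42 + 0*13 = 42 + 0 = 42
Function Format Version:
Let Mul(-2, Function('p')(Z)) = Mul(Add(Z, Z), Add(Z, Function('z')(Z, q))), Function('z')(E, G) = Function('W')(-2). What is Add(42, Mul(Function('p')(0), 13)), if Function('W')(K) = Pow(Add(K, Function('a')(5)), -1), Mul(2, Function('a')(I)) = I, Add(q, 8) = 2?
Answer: 42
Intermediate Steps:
q = -6 (q = Add(-8, 2) = -6)
Function('a')(I) = Mul(Rational(1, 2), I)
Function('W')(K) = Pow(Add(Rational(5, 2), K), -1) (Function('W')(K) = Pow(Add(K, Mul(Rational(1, 2), 5)), -1) = Pow(Add(K, Rational(5, 2)), -1) = Pow(Add(Rational(5, 2), K), -1))
Function('z')(E, G) = 2 (Function('z')(E, G) = Mul(2, Pow(Add(5, Mul(2, -2)), -1)) = Mul(2, Pow(Add(5, -4), -1)) = Mul(2, Pow(1, -1)) = Mul(2, 1) = 2)
Function('p')(Z) = Mul(-1, Z, Add(2, Z)) (Function('p')(Z) = Mul(Rational(-1, 2), Mul(Add(Z, Z), Add(Z, 2))) = Mul(Rational(-1, 2), Mul(Mul(2, Z), Add(2, Z))) = Mul(Rational(-1, 2), Mul(2, Z, Add(2, Z))) = Mul(-1, Z, Add(2, Z)))
Add(42, Mul(Function('p')(0), 13)) = Add(42, Mul(Mul(-1, 0, Add(2, 0)), 13)) = Add(42, Mul(Mul(-1, 0, 2), 13)) = Add(42, Mul(0, 13)) = Add(42, 0) = 42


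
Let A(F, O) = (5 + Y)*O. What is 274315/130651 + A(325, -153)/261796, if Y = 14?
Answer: 71434767283/34203909196 ≈ 2.0885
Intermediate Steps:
A(F, O) = 19*O (A(F, O) = (5 + 14)*O = 19*O)
274315/130651 + A(325, -153)/261796 = 274315/130651 + (19*(-153))/261796 = 274315*(1/130651) - 2907*1/261796 = 274315/130651 - 2907/261796 = 71434767283/34203909196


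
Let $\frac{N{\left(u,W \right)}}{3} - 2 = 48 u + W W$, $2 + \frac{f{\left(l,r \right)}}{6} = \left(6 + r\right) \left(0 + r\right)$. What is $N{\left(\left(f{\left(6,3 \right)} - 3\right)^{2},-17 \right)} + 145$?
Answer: $3112714$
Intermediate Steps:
$f{\left(l,r \right)} = -12 + 6 r \left(6 + r\right)$ ($f{\left(l,r \right)} = -12 + 6 \left(6 + r\right) \left(0 + r\right) = -12 + 6 \left(6 + r\right) r = -12 + 6 r \left(6 + r\right)$)
$N{\left(u,W \right)} = 6 + 3 W^{2} + 144 u$ ($N{\left(u,W \right)} = 6 + 3 \left(48 u + W W\right) = 6 + 3 \left(48 u + W^{2}\right) = 6 + 3 \left(W^{2} + 48 u\right) = 6 + \left(3 W^{2} + 144 u\right) = 6 + 3 W^{2} + 144 u$)
$N{\left(\left(f{\left(6,3 \right)} - 3\right)^{2},-17 \right)} + 145 = \left(6 + 3 \left(-17\right)^{2} + 144 \left(\left(-12 + 6 \cdot 3^{2} + 36 \cdot 3\right) - 3\right)^{2}\right) + 145 = \left(6 + 3 \cdot 289 + 144 \left(\left(-12 + 6 \cdot 9 + 108\right) - 3\right)^{2}\right) + 145 = \left(6 + 867 + 144 \left(\left(-12 + 54 + 108\right) - 3\right)^{2}\right) + 145 = \left(6 + 867 + 144 \left(150 - 3\right)^{2}\right) + 145 = \left(6 + 867 + 144 \cdot 147^{2}\right) + 145 = \left(6 + 867 + 144 \cdot 21609\right) + 145 = \left(6 + 867 + 3111696\right) + 145 = 3112569 + 145 = 3112714$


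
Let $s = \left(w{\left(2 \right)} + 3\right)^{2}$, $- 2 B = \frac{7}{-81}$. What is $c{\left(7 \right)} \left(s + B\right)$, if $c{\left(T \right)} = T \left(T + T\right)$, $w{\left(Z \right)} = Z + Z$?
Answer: $\frac{389305}{81} \approx 4806.2$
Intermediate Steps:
$w{\left(Z \right)} = 2 Z$
$B = \frac{7}{162}$ ($B = - \frac{7 \frac{1}{-81}}{2} = - \frac{7 \left(- \frac{1}{81}\right)}{2} = \left(- \frac{1}{2}\right) \left(- \frac{7}{81}\right) = \frac{7}{162} \approx 0.04321$)
$c{\left(T \right)} = 2 T^{2}$ ($c{\left(T \right)} = T 2 T = 2 T^{2}$)
$s = 49$ ($s = \left(2 \cdot 2 + 3\right)^{2} = \left(4 + 3\right)^{2} = 7^{2} = 49$)
$c{\left(7 \right)} \left(s + B\right) = 2 \cdot 7^{2} \left(49 + \frac{7}{162}\right) = 2 \cdot 49 \cdot \frac{7945}{162} = 98 \cdot \frac{7945}{162} = \frac{389305}{81}$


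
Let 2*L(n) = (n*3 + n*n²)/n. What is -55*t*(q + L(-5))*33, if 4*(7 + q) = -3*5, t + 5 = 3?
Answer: 23595/2 ≈ 11798.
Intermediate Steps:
t = -2 (t = -5 + 3 = -2)
L(n) = (n³ + 3*n)/(2*n) (L(n) = ((n*3 + n*n²)/n)/2 = ((3*n + n³)/n)/2 = ((n³ + 3*n)/n)/2 = (n³ + 3*n)/(2*n))
q = -43/4 (q = -7 + (-3*5)/4 = -7 + (¼)*(-15) = -7 - 15/4 = -43/4 ≈ -10.750)
-55*t*(q + L(-5))*33 = -(-110)*(-43/4 + (3/2 + (½)*(-5)²))*33 = -(-110)*(-43/4 + (3/2 + (½)*25))*33 = -(-110)*(-43/4 + (3/2 + 25/2))*33 = -(-110)*(-43/4 + 14)*33 = -(-110)*13/4*33 = -55*(-13/2)*33 = (715/2)*33 = 23595/2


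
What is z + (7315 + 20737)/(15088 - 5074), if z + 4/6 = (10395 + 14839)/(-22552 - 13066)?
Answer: 11560843/8106333 ≈ 1.4261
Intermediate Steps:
z = -6679/4857 (z = -⅔ + (10395 + 14839)/(-22552 - 13066) = -⅔ + 25234/(-35618) = -⅔ + 25234*(-1/35618) = -⅔ - 1147/1619 = -6679/4857 ≈ -1.3751)
z + (7315 + 20737)/(15088 - 5074) = -6679/4857 + (7315 + 20737)/(15088 - 5074) = -6679/4857 + 28052/10014 = -6679/4857 + 28052*(1/10014) = -6679/4857 + 14026/5007 = 11560843/8106333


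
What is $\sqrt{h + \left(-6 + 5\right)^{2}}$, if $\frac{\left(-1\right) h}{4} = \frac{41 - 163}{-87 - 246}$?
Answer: $\frac{i \sqrt{5735}}{111} \approx 0.68225 i$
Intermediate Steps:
$h = - \frac{488}{333}$ ($h = - 4 \frac{41 - 163}{-87 - 246} = - 4 \left(- \frac{122}{-333}\right) = - 4 \left(\left(-122\right) \left(- \frac{1}{333}\right)\right) = \left(-4\right) \frac{122}{333} = - \frac{488}{333} \approx -1.4655$)
$\sqrt{h + \left(-6 + 5\right)^{2}} = \sqrt{- \frac{488}{333} + \left(-6 + 5\right)^{2}} = \sqrt{- \frac{488}{333} + \left(-1\right)^{2}} = \sqrt{- \frac{488}{333} + 1} = \sqrt{- \frac{155}{333}} = \frac{i \sqrt{5735}}{111}$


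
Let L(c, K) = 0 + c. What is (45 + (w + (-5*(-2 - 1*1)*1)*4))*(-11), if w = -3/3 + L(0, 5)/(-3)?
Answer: -1144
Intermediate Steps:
L(c, K) = c
w = -1 (w = -3/3 + 0/(-3) = -3*1/3 + 0*(-1/3) = -1 + 0 = -1)
(45 + (w + (-5*(-2 - 1*1)*1)*4))*(-11) = (45 + (-1 + (-5*(-2 - 1*1)*1)*4))*(-11) = (45 + (-1 + (-5*(-2 - 1)*1)*4))*(-11) = (45 + (-1 + (-5*(-3)*1)*4))*(-11) = (45 + (-1 + (15*1)*4))*(-11) = (45 + (-1 + 15*4))*(-11) = (45 + (-1 + 60))*(-11) = (45 + 59)*(-11) = 104*(-11) = -1144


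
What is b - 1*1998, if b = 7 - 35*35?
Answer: -3216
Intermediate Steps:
b = -1218 (b = 7 - 1225 = -1218)
b - 1*1998 = -1218 - 1*1998 = -1218 - 1998 = -3216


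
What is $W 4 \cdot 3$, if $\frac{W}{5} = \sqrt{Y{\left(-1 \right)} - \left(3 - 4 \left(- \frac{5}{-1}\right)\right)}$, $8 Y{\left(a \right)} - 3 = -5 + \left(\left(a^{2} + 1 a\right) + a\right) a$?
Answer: $45 \sqrt{30} \approx 246.48$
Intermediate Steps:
$Y{\left(a \right)} = - \frac{1}{4} + \frac{a \left(a^{2} + 2 a\right)}{8}$ ($Y{\left(a \right)} = \frac{3}{8} + \frac{-5 + \left(\left(a^{2} + 1 a\right) + a\right) a}{8} = \frac{3}{8} + \frac{-5 + \left(\left(a^{2} + a\right) + a\right) a}{8} = \frac{3}{8} + \frac{-5 + \left(\left(a + a^{2}\right) + a\right) a}{8} = \frac{3}{8} + \frac{-5 + \left(a^{2} + 2 a\right) a}{8} = \frac{3}{8} + \frac{-5 + a \left(a^{2} + 2 a\right)}{8} = \frac{3}{8} + \left(- \frac{5}{8} + \frac{a \left(a^{2} + 2 a\right)}{8}\right) = - \frac{1}{4} + \frac{a \left(a^{2} + 2 a\right)}{8}$)
$W = \frac{15 \sqrt{30}}{4}$ ($W = 5 \sqrt{\left(- \frac{1}{4} + \frac{\left(-1\right)^{2}}{4} + \frac{\left(-1\right)^{3}}{8}\right) - \left(3 - 4 \left(- \frac{5}{-1}\right)\right)} = 5 \sqrt{\left(- \frac{1}{4} + \frac{1}{4} \cdot 1 + \frac{1}{8} \left(-1\right)\right) - \left(3 - 4 \left(\left(-5\right) \left(-1\right)\right)\right)} = 5 \sqrt{\left(- \frac{1}{4} + \frac{1}{4} - \frac{1}{8}\right) + \left(-3 + 4 \cdot 5\right)} = 5 \sqrt{- \frac{1}{8} + \left(-3 + 20\right)} = 5 \sqrt{- \frac{1}{8} + 17} = 5 \sqrt{\frac{135}{8}} = 5 \frac{3 \sqrt{30}}{4} = \frac{15 \sqrt{30}}{4} \approx 20.54$)
$W 4 \cdot 3 = \frac{15 \sqrt{30}}{4} \cdot 4 \cdot 3 = 15 \sqrt{30} \cdot 3 = 45 \sqrt{30}$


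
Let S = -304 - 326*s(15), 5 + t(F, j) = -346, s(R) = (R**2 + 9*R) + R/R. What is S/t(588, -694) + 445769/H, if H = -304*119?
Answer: 152294123/470288 ≈ 323.83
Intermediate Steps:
s(R) = 1 + R**2 + 9*R (s(R) = (R**2 + 9*R) + 1 = 1 + R**2 + 9*R)
t(F, j) = -351 (t(F, j) = -5 - 346 = -351)
H = -36176
S = -117990 (S = -304 - 326*(1 + 15**2 + 9*15) = -304 - 326*(1 + 225 + 135) = -304 - 326*361 = -304 - 117686 = -117990)
S/t(588, -694) + 445769/H = -117990/(-351) + 445769/(-36176) = -117990*(-1/351) + 445769*(-1/36176) = 4370/13 - 445769/36176 = 152294123/470288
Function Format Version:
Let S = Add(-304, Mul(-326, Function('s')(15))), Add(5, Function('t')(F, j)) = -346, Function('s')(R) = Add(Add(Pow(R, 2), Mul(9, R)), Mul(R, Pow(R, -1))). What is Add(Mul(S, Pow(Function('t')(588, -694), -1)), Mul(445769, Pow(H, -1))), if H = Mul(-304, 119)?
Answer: Rational(152294123, 470288) ≈ 323.83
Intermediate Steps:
Function('s')(R) = Add(1, Pow(R, 2), Mul(9, R)) (Function('s')(R) = Add(Add(Pow(R, 2), Mul(9, R)), 1) = Add(1, Pow(R, 2), Mul(9, R)))
Function('t')(F, j) = -351 (Function('t')(F, j) = Add(-5, -346) = -351)
H = -36176
S = -117990 (S = Add(-304, Mul(-326, Add(1, Pow(15, 2), Mul(9, 15)))) = Add(-304, Mul(-326, Add(1, 225, 135))) = Add(-304, Mul(-326, 361)) = Add(-304, -117686) = -117990)
Add(Mul(S, Pow(Function('t')(588, -694), -1)), Mul(445769, Pow(H, -1))) = Add(Mul(-117990, Pow(-351, -1)), Mul(445769, Pow(-36176, -1))) = Add(Mul(-117990, Rational(-1, 351)), Mul(445769, Rational(-1, 36176))) = Add(Rational(4370, 13), Rational(-445769, 36176)) = Rational(152294123, 470288)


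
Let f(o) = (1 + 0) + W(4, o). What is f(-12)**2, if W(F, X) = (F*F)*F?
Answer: 4225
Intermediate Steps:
W(F, X) = F**3 (W(F, X) = F**2*F = F**3)
f(o) = 65 (f(o) = (1 + 0) + 4**3 = 1 + 64 = 65)
f(-12)**2 = 65**2 = 4225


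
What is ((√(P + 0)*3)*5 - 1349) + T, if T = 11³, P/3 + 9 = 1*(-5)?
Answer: -18 + 15*I*√42 ≈ -18.0 + 97.211*I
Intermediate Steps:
P = -42 (P = -27 + 3*(1*(-5)) = -27 + 3*(-5) = -27 - 15 = -42)
T = 1331
((√(P + 0)*3)*5 - 1349) + T = ((√(-42 + 0)*3)*5 - 1349) + 1331 = ((√(-42)*3)*5 - 1349) + 1331 = (((I*√42)*3)*5 - 1349) + 1331 = ((3*I*√42)*5 - 1349) + 1331 = (15*I*√42 - 1349) + 1331 = (-1349 + 15*I*√42) + 1331 = -18 + 15*I*√42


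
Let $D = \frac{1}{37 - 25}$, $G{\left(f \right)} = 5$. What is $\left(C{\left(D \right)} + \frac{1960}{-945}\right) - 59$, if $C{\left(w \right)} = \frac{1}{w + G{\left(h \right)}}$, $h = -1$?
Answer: $- \frac{100265}{1647} \approx -60.877$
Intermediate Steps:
$D = \frac{1}{12} \approx 0.083333$
$C{\left(w \right)} = \frac{1}{5 + w}$ ($C{\left(w \right)} = \frac{1}{w + 5} = \frac{1}{5 + w}$)
$\left(C{\left(D \right)} + \frac{1960}{-945}\right) - 59 = \left(\frac{1}{5 + \frac{1}{12}} + \frac{1960}{-945}\right) - 59 = \left(\frac{1}{\frac{61}{12}} + 1960 \left(- \frac{1}{945}\right)\right) - 59 = \left(\frac{12}{61} - \frac{56}{27}\right) - 59 = - \frac{3092}{1647} - 59 = - \frac{100265}{1647}$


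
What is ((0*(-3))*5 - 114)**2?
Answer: 12996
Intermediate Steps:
((0*(-3))*5 - 114)**2 = (0*5 - 114)**2 = (0 - 114)**2 = (-114)**2 = 12996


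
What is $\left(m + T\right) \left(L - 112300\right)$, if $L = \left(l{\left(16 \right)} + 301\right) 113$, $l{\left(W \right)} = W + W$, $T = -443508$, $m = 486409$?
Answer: $-3203460571$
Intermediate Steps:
$l{\left(W \right)} = 2 W$
$L = 37629$ ($L = \left(2 \cdot 16 + 301\right) 113 = \left(32 + 301\right) 113 = 333 \cdot 113 = 37629$)
$\left(m + T\right) \left(L - 112300\right) = \left(486409 - 443508\right) \left(37629 - 112300\right) = 42901 \left(-74671\right) = -3203460571$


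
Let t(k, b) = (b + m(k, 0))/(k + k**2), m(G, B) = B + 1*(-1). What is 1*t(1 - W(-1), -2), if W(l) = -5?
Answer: -1/14 ≈ -0.071429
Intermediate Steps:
m(G, B) = -1 + B (m(G, B) = B - 1 = -1 + B)
t(k, b) = (-1 + b)/(k + k**2) (t(k, b) = (b + (-1 + 0))/(k + k**2) = (b - 1)/(k + k**2) = (-1 + b)/(k + k**2))
1*t(1 - W(-1), -2) = 1*((-1 - 2)/((1 - 1*(-5))*(1 + (1 - 1*(-5))))) = 1*(-3/((1 + 5)*(1 + (1 + 5)))) = 1*(-3/(6*(1 + 6))) = 1*((1/6)*(-3)/7) = 1*((1/6)*(1/7)*(-3)) = 1*(-1/14) = -1/14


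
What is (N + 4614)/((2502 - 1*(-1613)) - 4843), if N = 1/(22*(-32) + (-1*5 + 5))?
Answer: -3248255/512512 ≈ -6.3379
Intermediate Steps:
N = -1/704 (N = 1/(-704 + (-5 + 5)) = 1/(-704 + 0) = 1/(-704) = -1/704 ≈ -0.0014205)
(N + 4614)/((2502 - 1*(-1613)) - 4843) = (-1/704 + 4614)/((2502 - 1*(-1613)) - 4843) = 3248255/(704*((2502 + 1613) - 4843)) = 3248255/(704*(4115 - 4843)) = (3248255/704)/(-728) = (3248255/704)*(-1/728) = -3248255/512512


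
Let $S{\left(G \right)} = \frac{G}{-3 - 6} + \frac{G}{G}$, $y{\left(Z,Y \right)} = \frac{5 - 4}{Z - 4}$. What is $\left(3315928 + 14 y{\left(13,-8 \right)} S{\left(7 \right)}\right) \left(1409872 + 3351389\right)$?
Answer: $15788000311076$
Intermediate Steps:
$y{\left(Z,Y \right)} = \frac{1}{-4 + Z}$ ($y{\left(Z,Y \right)} = 1 \frac{1}{-4 + Z} = \frac{1}{-4 + Z}$)
$S{\left(G \right)} = 1 - \frac{G}{9}$ ($S{\left(G \right)} = \frac{G}{-3 - 6} + 1 = \frac{G}{-9} + 1 = G \left(- \frac{1}{9}\right) + 1 = - \frac{G}{9} + 1 = 1 - \frac{G}{9}$)
$\left(3315928 + 14 y{\left(13,-8 \right)} S{\left(7 \right)}\right) \left(1409872 + 3351389\right) = \left(3315928 + \frac{14}{-4 + 13} \left(1 - \frac{7}{9}\right)\right) \left(1409872 + 3351389\right) = \left(3315928 + \frac{14}{9} \left(1 - \frac{7}{9}\right)\right) 4761261 = \left(3315928 + 14 \cdot \frac{1}{9} \cdot \frac{2}{9}\right) 4761261 = \left(3315928 + \frac{14}{9} \cdot \frac{2}{9}\right) 4761261 = \left(3315928 + \frac{28}{81}\right) 4761261 = \frac{268590196}{81} \cdot 4761261 = 15788000311076$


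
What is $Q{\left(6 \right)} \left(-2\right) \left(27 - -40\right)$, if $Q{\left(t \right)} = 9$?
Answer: $-1206$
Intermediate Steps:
$Q{\left(6 \right)} \left(-2\right) \left(27 - -40\right) = 9 \left(-2\right) \left(27 - -40\right) = - 18 \left(27 + 40\right) = \left(-18\right) 67 = -1206$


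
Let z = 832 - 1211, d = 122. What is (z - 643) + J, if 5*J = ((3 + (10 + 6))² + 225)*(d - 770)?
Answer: -384838/5 ≈ -76968.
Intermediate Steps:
z = -379
J = -379728/5 (J = (((3 + (10 + 6))² + 225)*(122 - 770))/5 = (((3 + 16)² + 225)*(-648))/5 = ((19² + 225)*(-648))/5 = ((361 + 225)*(-648))/5 = (586*(-648))/5 = (⅕)*(-379728) = -379728/5 ≈ -75946.)
(z - 643) + J = (-379 - 643) - 379728/5 = -1022 - 379728/5 = -384838/5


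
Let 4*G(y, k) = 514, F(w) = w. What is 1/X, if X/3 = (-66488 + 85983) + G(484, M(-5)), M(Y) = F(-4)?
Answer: 2/117741 ≈ 1.6986e-5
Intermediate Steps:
M(Y) = -4
G(y, k) = 257/2 (G(y, k) = (¼)*514 = 257/2)
X = 117741/2 (X = 3*((-66488 + 85983) + 257/2) = 3*(19495 + 257/2) = 3*(39247/2) = 117741/2 ≈ 58871.)
1/X = 1/(117741/2) = 2/117741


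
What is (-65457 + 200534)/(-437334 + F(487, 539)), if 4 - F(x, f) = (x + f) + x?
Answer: -135077/438843 ≈ -0.30780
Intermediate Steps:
F(x, f) = 4 - f - 2*x (F(x, f) = 4 - ((x + f) + x) = 4 - ((f + x) + x) = 4 - (f + 2*x) = 4 + (-f - 2*x) = 4 - f - 2*x)
(-65457 + 200534)/(-437334 + F(487, 539)) = (-65457 + 200534)/(-437334 + (4 - 1*539 - 2*487)) = 135077/(-437334 + (4 - 539 - 974)) = 135077/(-437334 - 1509) = 135077/(-438843) = 135077*(-1/438843) = -135077/438843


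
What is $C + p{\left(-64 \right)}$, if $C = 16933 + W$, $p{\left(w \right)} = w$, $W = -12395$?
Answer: $4474$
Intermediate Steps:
$C = 4538$ ($C = 16933 - 12395 = 4538$)
$C + p{\left(-64 \right)} = 4538 - 64 = 4474$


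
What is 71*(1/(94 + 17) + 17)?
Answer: 134048/111 ≈ 1207.6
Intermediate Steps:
71*(1/(94 + 17) + 17) = 71*(1/111 + 17) = 71*(1888/111) = 134048/111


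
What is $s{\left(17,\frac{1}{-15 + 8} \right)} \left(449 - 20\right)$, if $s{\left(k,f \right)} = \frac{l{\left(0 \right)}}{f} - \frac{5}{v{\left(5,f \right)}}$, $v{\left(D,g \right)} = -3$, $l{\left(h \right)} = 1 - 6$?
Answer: $15730$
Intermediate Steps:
$l{\left(h \right)} = -5$ ($l{\left(h \right)} = 1 - 6 = -5$)
$s{\left(k,f \right)} = \frac{5}{3} - \frac{5}{f}$ ($s{\left(k,f \right)} = - \frac{5}{f} - \frac{5}{-3} = - \frac{5}{f} - - \frac{5}{3} = - \frac{5}{f} + \frac{5}{3} = \frac{5}{3} - \frac{5}{f}$)
$s{\left(17,\frac{1}{-15 + 8} \right)} \left(449 - 20\right) = \left(\frac{5}{3} - \frac{5}{\frac{1}{-15 + 8}}\right) \left(449 - 20\right) = \left(\frac{5}{3} - \frac{5}{\frac{1}{-7}}\right) 429 = \left(\frac{5}{3} - \frac{5}{- \frac{1}{7}}\right) 429 = \left(\frac{5}{3} - -35\right) 429 = \left(\frac{5}{3} + 35\right) 429 = \frac{110}{3} \cdot 429 = 15730$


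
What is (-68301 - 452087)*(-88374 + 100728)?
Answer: -6428873352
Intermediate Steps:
(-68301 - 452087)*(-88374 + 100728) = -520388*12354 = -6428873352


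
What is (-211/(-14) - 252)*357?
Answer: -169167/2 ≈ -84584.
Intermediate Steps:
(-211/(-14) - 252)*357 = (-211*(-1/14) - 252)*357 = (211/14 - 252)*357 = -3317/14*357 = -169167/2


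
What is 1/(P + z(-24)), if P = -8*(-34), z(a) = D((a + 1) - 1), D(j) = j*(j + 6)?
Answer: 1/704 ≈ 0.0014205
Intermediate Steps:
D(j) = j*(6 + j)
z(a) = a*(6 + a) (z(a) = ((a + 1) - 1)*(6 + ((a + 1) - 1)) = ((1 + a) - 1)*(6 + ((1 + a) - 1)) = a*(6 + a))
P = 272
1/(P + z(-24)) = 1/(272 - 24*(6 - 24)) = 1/(272 - 24*(-18)) = 1/(272 + 432) = 1/704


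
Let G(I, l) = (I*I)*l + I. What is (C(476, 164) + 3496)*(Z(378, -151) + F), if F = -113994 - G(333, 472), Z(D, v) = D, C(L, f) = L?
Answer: -208345528404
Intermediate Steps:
G(I, l) = I + l*I² (G(I, l) = I²*l + I = l*I² + I = I + l*I²)
F = -52453935 (F = -113994 - 333*(1 + 333*472) = -113994 - 333*(1 + 157176) = -113994 - 333*157177 = -113994 - 1*52339941 = -113994 - 52339941 = -52453935)
(C(476, 164) + 3496)*(Z(378, -151) + F) = (476 + 3496)*(378 - 52453935) = 3972*(-52453557) = -208345528404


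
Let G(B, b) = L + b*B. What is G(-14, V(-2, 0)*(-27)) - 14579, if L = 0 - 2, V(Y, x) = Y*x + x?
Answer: -14581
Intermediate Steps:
V(Y, x) = x + Y*x
L = -2
G(B, b) = -2 + B*b (G(B, b) = -2 + b*B = -2 + B*b)
G(-14, V(-2, 0)*(-27)) - 14579 = (-2 - 14*0*(1 - 2)*(-27)) - 14579 = (-2 - 14*0*(-1)*(-27)) - 14579 = (-2 - 0*(-27)) - 14579 = (-2 - 14*0) - 14579 = (-2 + 0) - 14579 = -2 - 14579 = -14581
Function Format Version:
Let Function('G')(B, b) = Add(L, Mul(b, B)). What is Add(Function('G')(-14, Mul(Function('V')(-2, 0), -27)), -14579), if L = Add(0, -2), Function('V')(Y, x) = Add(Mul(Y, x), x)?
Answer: -14581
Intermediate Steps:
Function('V')(Y, x) = Add(x, Mul(Y, x))
L = -2
Function('G')(B, b) = Add(-2, Mul(B, b)) (Function('G')(B, b) = Add(-2, Mul(b, B)) = Add(-2, Mul(B, b)))
Add(Function('G')(-14, Mul(Function('V')(-2, 0), -27)), -14579) = Add(Add(-2, Mul(-14, Mul(Mul(0, Add(1, -2)), -27))), -14579) = Add(Add(-2, Mul(-14, Mul(Mul(0, -1), -27))), -14579) = Add(Add(-2, Mul(-14, Mul(0, -27))), -14579) = Add(Add(-2, Mul(-14, 0)), -14579) = Add(Add(-2, 0), -14579) = Add(-2, -14579) = -14581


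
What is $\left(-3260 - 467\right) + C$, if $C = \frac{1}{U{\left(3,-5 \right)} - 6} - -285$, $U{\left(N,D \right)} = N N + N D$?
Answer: $- \frac{41305}{12} \approx -3442.1$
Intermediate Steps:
$U{\left(N,D \right)} = N^{2} + D N$
$C = \frac{3419}{12}$ ($C = \frac{1}{3 \left(-5 + 3\right) - 6} - -285 = \frac{1}{3 \left(-2\right) - 6} + 285 = \frac{1}{-6 - 6} + 285 = \frac{1}{-12} + 285 = - \frac{1}{12} + 285 = \frac{3419}{12} \approx 284.92$)
$\left(-3260 - 467\right) + C = \left(-3260 - 467\right) + \frac{3419}{12} = -3727 + \frac{3419}{12} = - \frac{41305}{12}$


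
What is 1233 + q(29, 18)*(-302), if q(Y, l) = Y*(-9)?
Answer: 80055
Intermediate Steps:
q(Y, l) = -9*Y
1233 + q(29, 18)*(-302) = 1233 - 9*29*(-302) = 1233 - 261*(-302) = 1233 + 78822 = 80055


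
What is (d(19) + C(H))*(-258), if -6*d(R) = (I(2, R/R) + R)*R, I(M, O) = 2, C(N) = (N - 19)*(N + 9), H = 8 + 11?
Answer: 17157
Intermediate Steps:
H = 19
C(N) = (-19 + N)*(9 + N)
d(R) = -R*(2 + R)/6 (d(R) = -(2 + R)*R/6 = -R*(2 + R)/6)
(d(19) + C(H))*(-258) = (-⅙*19*(2 + 19) + (-171 + 19² - 10*19))*(-258) = (-⅙*19*21 + (-171 + 361 - 190))*(-258) = (-133/2 + 0)*(-258) = -133/2*(-258) = 17157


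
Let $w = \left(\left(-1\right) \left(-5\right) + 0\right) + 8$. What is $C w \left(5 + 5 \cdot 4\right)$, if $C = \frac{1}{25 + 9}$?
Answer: $\frac{325}{34} \approx 9.5588$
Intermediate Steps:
$C = \frac{1}{34} \approx 0.029412$
$w = 13$ ($w = \left(5 + 0\right) + 8 = 5 + 8 = 13$)
$C w \left(5 + 5 \cdot 4\right) = \frac{1}{34} \cdot 13 \left(5 + 5 \cdot 4\right) = \frac{13 \left(5 + 20\right)}{34} = \frac{13}{34} \cdot 25 = \frac{325}{34}$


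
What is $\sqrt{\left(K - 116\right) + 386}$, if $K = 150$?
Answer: $2 \sqrt{105} \approx 20.494$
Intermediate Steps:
$\sqrt{\left(K - 116\right) + 386} = \sqrt{\left(150 - 116\right) + 386} = \sqrt{34 + 386} = \sqrt{420} = 2 \sqrt{105}$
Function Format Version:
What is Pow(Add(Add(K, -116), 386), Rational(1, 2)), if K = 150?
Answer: Mul(2, Pow(105, Rational(1, 2))) ≈ 20.494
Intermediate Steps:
Pow(Add(Add(K, -116), 386), Rational(1, 2)) = Pow(Add(Add(150, -116), 386), Rational(1, 2)) = Pow(Add(34, 386), Rational(1, 2)) = Pow(420, Rational(1, 2)) = Mul(2, Pow(105, Rational(1, 2)))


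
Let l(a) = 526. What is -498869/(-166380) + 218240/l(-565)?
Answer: 18286588147/43757940 ≈ 417.90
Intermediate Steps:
-498869/(-166380) + 218240/l(-565) = -498869/(-166380) + 218240/526 = -498869*(-1/166380) + 218240*(1/526) = 498869/166380 + 109120/263 = 18286588147/43757940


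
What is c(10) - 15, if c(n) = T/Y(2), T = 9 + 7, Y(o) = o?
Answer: -7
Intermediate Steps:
T = 16
c(n) = 8 (c(n) = 16/2 = 16*(1/2) = 8)
c(10) - 15 = 8 - 15 = -7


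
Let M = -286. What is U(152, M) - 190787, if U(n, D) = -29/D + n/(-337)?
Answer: -18388466333/96382 ≈ -1.9079e+5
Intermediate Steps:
U(n, D) = -29/D - n/337 (U(n, D) = -29/D + n*(-1/337) = -29/D - n/337)
U(152, M) - 190787 = (-29/(-286) - 1/337*152) - 190787 = (-29*(-1/286) - 152/337) - 190787 = (29/286 - 152/337) - 190787 = -33699/96382 - 190787 = -18388466333/96382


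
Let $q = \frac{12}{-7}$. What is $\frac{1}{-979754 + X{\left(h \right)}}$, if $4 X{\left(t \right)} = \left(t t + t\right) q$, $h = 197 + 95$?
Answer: $- \frac{7}{7114946} \approx -9.8384 \cdot 10^{-7}$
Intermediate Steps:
$h = 292$
$q = - \frac{12}{7}$ ($q = 12 \left(- \frac{1}{7}\right) = - \frac{12}{7} \approx -1.7143$)
$X{\left(t \right)} = - \frac{3 t}{7} - \frac{3 t^{2}}{7}$ ($X{\left(t \right)} = \frac{\left(t t + t\right) \left(- \frac{12}{7}\right)}{4} = \frac{\left(t^{2} + t\right) \left(- \frac{12}{7}\right)}{4} = \frac{\left(t + t^{2}\right) \left(- \frac{12}{7}\right)}{4} = \frac{- \frac{12 t}{7} - \frac{12 t^{2}}{7}}{4} = - \frac{3 t}{7} - \frac{3 t^{2}}{7}$)
$\frac{1}{-979754 + X{\left(h \right)}} = \frac{1}{-979754 - \frac{876 \left(1 + 292\right)}{7}} = \frac{1}{-979754 - \frac{876}{7} \cdot 293} = \frac{1}{-979754 - \frac{256668}{7}} = \frac{1}{- \frac{7114946}{7}} = - \frac{7}{7114946}$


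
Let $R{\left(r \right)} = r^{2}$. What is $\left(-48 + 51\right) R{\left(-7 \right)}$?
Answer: $147$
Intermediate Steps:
$\left(-48 + 51\right) R{\left(-7 \right)} = \left(-48 + 51\right) \left(-7\right)^{2} = 3 \cdot 49 = 147$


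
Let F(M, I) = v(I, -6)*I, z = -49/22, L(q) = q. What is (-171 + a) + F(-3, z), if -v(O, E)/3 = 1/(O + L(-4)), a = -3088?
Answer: -446630/137 ≈ -3260.1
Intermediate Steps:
v(O, E) = -3/(-4 + O) (v(O, E) = -3/(O - 4) = -3/(-4 + O))
z = -49/22 (z = -49*1/22 = -49/22 ≈ -2.2273)
F(M, I) = -3*I/(-4 + I) (F(M, I) = (-3/(-4 + I))*I = -3*I/(-4 + I))
(-171 + a) + F(-3, z) = (-171 - 3088) - 3*(-49/22)/(-4 - 49/22) = -3259 - 3*(-49/22)/(-137/22) = -3259 - 3*(-49/22)*(-22/137) = -3259 - 147/137 = -446630/137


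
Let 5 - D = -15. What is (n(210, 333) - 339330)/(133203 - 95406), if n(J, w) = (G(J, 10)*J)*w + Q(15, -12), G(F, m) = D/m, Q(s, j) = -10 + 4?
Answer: -66492/12599 ≈ -5.2776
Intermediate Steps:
D = 20 (D = 5 - 1*(-15) = 5 + 15 = 20)
Q(s, j) = -6
G(F, m) = 20/m
n(J, w) = -6 + 2*J*w (n(J, w) = ((20/10)*J)*w - 6 = ((20*(1/10))*J)*w - 6 = (2*J)*w - 6 = 2*J*w - 6 = -6 + 2*J*w)
(n(210, 333) - 339330)/(133203 - 95406) = ((-6 + 2*210*333) - 339330)/(133203 - 95406) = ((-6 + 139860) - 339330)/37797 = (139854 - 339330)*(1/37797) = -199476*1/37797 = -66492/12599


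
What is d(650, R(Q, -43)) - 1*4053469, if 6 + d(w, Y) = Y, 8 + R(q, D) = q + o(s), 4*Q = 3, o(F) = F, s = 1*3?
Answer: -16213917/4 ≈ -4.0535e+6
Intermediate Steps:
s = 3
Q = ¾ (Q = (¼)*3 = ¾ ≈ 0.75000)
R(q, D) = -5 + q (R(q, D) = -8 + (q + 3) = -8 + (3 + q) = -5 + q)
d(w, Y) = -6 + Y
d(650, R(Q, -43)) - 1*4053469 = (-6 + (-5 + ¾)) - 1*4053469 = (-6 - 17/4) - 4053469 = -41/4 - 4053469 = -16213917/4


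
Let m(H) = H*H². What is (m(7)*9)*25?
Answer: 77175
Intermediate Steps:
m(H) = H³
(m(7)*9)*25 = (7³*9)*25 = (343*9)*25 = 3087*25 = 77175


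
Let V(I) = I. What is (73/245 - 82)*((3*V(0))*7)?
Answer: 0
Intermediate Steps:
(73/245 - 82)*((3*V(0))*7) = (73/245 - 82)*((3*0)*7) = (73*(1/245) - 82)*(0*7) = (73/245 - 82)*0 = -20017/245*0 = 0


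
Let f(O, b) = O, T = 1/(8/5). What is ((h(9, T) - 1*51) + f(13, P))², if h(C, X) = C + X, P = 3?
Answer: 51529/64 ≈ 805.14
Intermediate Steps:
T = 5/8 (T = 1/(8*(⅕)) = 1/(8/5) = 1*(5/8) = 5/8 ≈ 0.62500)
((h(9, T) - 1*51) + f(13, P))² = (((9 + 5/8) - 1*51) + 13)² = ((77/8 - 51) + 13)² = (-331/8 + 13)² = (-227/8)² = 51529/64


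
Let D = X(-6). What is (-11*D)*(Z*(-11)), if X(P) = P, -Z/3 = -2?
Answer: -4356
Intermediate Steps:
Z = 6 (Z = -3*(-2) = 6)
D = -6
(-11*D)*(Z*(-11)) = (-11*(-6))*(6*(-11)) = 66*(-66) = -4356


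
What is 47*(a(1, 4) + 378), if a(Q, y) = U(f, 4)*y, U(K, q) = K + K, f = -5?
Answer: 15886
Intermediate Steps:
U(K, q) = 2*K
a(Q, y) = -10*y (a(Q, y) = (2*(-5))*y = -10*y)
47*(a(1, 4) + 378) = 47*(-10*4 + 378) = 47*(-40 + 378) = 47*338 = 15886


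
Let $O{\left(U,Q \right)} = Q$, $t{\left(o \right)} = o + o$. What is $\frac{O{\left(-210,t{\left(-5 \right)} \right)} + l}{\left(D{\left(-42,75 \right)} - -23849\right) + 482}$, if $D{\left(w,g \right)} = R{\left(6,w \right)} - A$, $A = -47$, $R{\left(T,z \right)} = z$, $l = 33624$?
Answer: $\frac{16807}{12168} \approx 1.3812$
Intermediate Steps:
$t{\left(o \right)} = 2 o$
$D{\left(w,g \right)} = 47 + w$ ($D{\left(w,g \right)} = w - -47 = w + 47 = 47 + w$)
$\frac{O{\left(-210,t{\left(-5 \right)} \right)} + l}{\left(D{\left(-42,75 \right)} - -23849\right) + 482} = \frac{2 \left(-5\right) + 33624}{\left(\left(47 - 42\right) - -23849\right) + 482} = \frac{-10 + 33624}{\left(5 + 23849\right) + 482} = \frac{33614}{23854 + 482} = \frac{33614}{24336} = 33614 \cdot \frac{1}{24336} = \frac{16807}{12168}$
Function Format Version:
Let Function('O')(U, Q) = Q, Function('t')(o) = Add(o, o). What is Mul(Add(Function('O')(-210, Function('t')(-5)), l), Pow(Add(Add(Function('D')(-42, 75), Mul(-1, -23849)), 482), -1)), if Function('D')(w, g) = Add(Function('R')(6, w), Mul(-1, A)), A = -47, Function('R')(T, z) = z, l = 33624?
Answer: Rational(16807, 12168) ≈ 1.3812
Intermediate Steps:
Function('t')(o) = Mul(2, o)
Function('D')(w, g) = Add(47, w) (Function('D')(w, g) = Add(w, Mul(-1, -47)) = Add(w, 47) = Add(47, w))
Mul(Add(Function('O')(-210, Function('t')(-5)), l), Pow(Add(Add(Function('D')(-42, 75), Mul(-1, -23849)), 482), -1)) = Mul(Add(Mul(2, -5), 33624), Pow(Add(Add(Add(47, -42), Mul(-1, -23849)), 482), -1)) = Mul(Add(-10, 33624), Pow(Add(Add(5, 23849), 482), -1)) = Mul(33614, Pow(Add(23854, 482), -1)) = Mul(33614, Pow(24336, -1)) = Mul(33614, Rational(1, 24336)) = Rational(16807, 12168)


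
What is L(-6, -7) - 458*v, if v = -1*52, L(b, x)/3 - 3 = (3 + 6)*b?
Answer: 23663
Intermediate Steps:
L(b, x) = 9 + 27*b (L(b, x) = 9 + 3*((3 + 6)*b) = 9 + 3*(9*b) = 9 + 27*b)
v = -52
L(-6, -7) - 458*v = (9 + 27*(-6)) - 458*(-52) = (9 - 162) + 23816 = -153 + 23816 = 23663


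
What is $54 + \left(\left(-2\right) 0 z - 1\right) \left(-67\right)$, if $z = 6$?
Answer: $121$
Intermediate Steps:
$54 + \left(\left(-2\right) 0 z - 1\right) \left(-67\right) = 54 + \left(\left(-2\right) 0 \cdot 6 - 1\right) \left(-67\right) = 54 + \left(0 \cdot 6 - 1\right) \left(-67\right) = 54 + \left(0 - 1\right) \left(-67\right) = 54 - -67 = 54 + 67 = 121$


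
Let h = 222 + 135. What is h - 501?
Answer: -144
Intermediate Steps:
h = 357
h - 501 = 357 - 501 = -144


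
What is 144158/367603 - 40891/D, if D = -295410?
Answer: 57617369053/108593602230 ≈ 0.53058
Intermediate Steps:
144158/367603 - 40891/D = 144158/367603 - 40891/(-295410) = 144158*(1/367603) - 40891*(-1/295410) = 144158/367603 + 40891/295410 = 57617369053/108593602230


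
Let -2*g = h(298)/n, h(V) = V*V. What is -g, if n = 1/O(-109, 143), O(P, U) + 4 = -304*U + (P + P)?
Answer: -1940100988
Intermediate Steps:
O(P, U) = -4 - 304*U + 2*P (O(P, U) = -4 + (-304*U + (P + P)) = -4 + (-304*U + 2*P) = -4 - 304*U + 2*P)
h(V) = V²
n = -1/43694 (n = 1/(-4 - 304*143 + 2*(-109)) = 1/(-4 - 43472 - 218) = 1/(-43694) = -1/43694 ≈ -2.2886e-5)
g = 1940100988 (g = -298²/(2*(-1/43694)) = -44402*(-43694) = -½*(-3880201976) = 1940100988)
-g = -1*1940100988 = -1940100988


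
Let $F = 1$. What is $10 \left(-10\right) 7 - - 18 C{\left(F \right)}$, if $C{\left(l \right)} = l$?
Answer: $-682$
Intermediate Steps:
$10 \left(-10\right) 7 - - 18 C{\left(F \right)} = 10 \left(-10\right) 7 - \left(-18\right) 1 = \left(-100\right) 7 - -18 = -700 + 18 = -682$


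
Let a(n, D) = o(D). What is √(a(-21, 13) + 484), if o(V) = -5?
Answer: √479 ≈ 21.886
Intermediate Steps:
a(n, D) = -5
√(a(-21, 13) + 484) = √(-5 + 484) = √479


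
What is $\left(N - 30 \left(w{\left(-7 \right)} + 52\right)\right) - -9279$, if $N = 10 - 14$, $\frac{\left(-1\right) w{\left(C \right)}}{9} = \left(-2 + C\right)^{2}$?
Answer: $29585$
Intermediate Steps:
$w{\left(C \right)} = - 9 \left(-2 + C\right)^{2}$
$N = -4$ ($N = 10 - 14 = -4$)
$\left(N - 30 \left(w{\left(-7 \right)} + 52\right)\right) - -9279 = \left(-4 - 30 \left(- 9 \left(-2 - 7\right)^{2} + 52\right)\right) - -9279 = \left(-4 - 30 \left(- 9 \left(-9\right)^{2} + 52\right)\right) + 9279 = \left(-4 - 30 \left(\left(-9\right) 81 + 52\right)\right) + 9279 = \left(-4 - 30 \left(-729 + 52\right)\right) + 9279 = \left(-4 - -20310\right) + 9279 = \left(-4 + 20310\right) + 9279 = 20306 + 9279 = 29585$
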